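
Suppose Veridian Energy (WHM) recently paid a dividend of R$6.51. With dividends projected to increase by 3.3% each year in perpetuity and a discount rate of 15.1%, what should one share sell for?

R$56.99

Gordon growth model: P₀ = D₁/(r − g). D₁ = 6.51 × (1 + 0.033) = 6.7248.
P₀ = 6.7248 / (0.151 − 0.033) = 6.7248 / 0.118 = 56.9901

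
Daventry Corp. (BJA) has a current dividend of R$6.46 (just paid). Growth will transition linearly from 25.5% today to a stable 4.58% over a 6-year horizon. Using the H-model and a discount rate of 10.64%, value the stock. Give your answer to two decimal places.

H-model: P₀ = D₀[(1+g_L) + H(g_S−g_L)]/(r−g_L), with H = 6/2 = 3.
P₀ = 6.46 × [(1+0.0458) + 3×(0.255−0.0458)] / (0.1064−0.0458)
   = 6.46 × 1.6734 / 0.0606 = 178.3855

R$178.39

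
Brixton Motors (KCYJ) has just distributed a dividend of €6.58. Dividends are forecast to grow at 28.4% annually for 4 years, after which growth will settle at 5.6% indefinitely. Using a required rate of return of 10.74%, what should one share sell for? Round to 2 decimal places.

Two-stage DDM. Project D₁…D_4 at 0.284, terminal growth 0.056, discount at r = 0.1074.
D_1 = 8.4487
D_2 = 10.8482
D_3 = 13.9290
D_4 = 17.8849
Terminal value at t=4: TV = D_5/(r−g) = 18.8864/(0.1074−0.056) = 367.4403
P₀ = 8.4487/(1+0.1074)^1 + 10.8482/(1+0.1074)^2 + 13.9290/(1+0.1074)^3 + 17.8849/(1+0.1074)^4 + 367.4403/(1+0.1074)^4 = 282.9498

€282.95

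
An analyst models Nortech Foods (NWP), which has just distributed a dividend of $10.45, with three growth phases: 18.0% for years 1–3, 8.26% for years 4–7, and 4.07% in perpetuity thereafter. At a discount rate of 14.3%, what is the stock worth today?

$167.79

Three-stage DDM. Project D₁…D_7; terminal Gordon value at t=7 with g = 0.0407; discount at r = 0.143.
D_1 = 12.3310
D_2 = 14.5506
D_3 = 17.1697
D_4 = 18.5879
D_5 = 20.1233
D_6 = 21.7854
D_7 = 23.5849
TV_7 = 24.5448/(0.143−0.0407) = 239.9299
P₀ = Σ Dₜ/(1+r)ᵗ + TV_7/(1+r)^7 = 167.7898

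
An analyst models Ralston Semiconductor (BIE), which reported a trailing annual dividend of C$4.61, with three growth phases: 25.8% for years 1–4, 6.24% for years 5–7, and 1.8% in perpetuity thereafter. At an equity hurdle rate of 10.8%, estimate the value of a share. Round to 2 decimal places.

Three-stage DDM. Project D₁…D_7; terminal Gordon value at t=7 with g = 0.018; discount at r = 0.108.
D_1 = 5.7994
D_2 = 7.2956
D_3 = 9.1779
D_4 = 11.5458
D_5 = 12.2662
D_6 = 13.0317
D_7 = 13.8448
TV_7 = 14.0940/(0.108−0.018) = 156.6004
P₀ = Σ Dₜ/(1+r)ᵗ + TV_7/(1+r)^7 = 123.1124

C$123.11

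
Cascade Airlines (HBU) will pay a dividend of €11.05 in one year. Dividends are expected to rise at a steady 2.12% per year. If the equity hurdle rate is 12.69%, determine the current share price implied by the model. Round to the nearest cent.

Gordon growth model: P₀ = D₁/(r − g), with D₁ = 11.05 given directly.
P₀ = 11.0500 / (0.1269 − 0.0212) = 11.0500 / 0.1057 = 104.5412

€104.54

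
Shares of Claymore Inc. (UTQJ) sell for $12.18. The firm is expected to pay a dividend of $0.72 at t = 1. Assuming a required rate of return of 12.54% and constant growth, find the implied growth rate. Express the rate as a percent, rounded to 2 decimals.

6.63%

From P₀ = D₁/(r − g), the implied growth is g = r − D₁/P₀.
g = 0.1254 − 0.72/12.18 = 0.1254 − 0.05911 = 0.06629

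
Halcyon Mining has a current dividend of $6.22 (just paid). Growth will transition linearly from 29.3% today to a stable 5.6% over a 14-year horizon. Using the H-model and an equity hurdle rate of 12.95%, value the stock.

$229.76

H-model: P₀ = D₀[(1+g_L) + H(g_S−g_L)]/(r−g_L), with H = 14/2 = 7.
P₀ = 6.22 × [(1+0.056) + 7×(0.293−0.056)] / (0.1295−0.056)
   = 6.22 × 2.7150 / 0.0735 = 229.7592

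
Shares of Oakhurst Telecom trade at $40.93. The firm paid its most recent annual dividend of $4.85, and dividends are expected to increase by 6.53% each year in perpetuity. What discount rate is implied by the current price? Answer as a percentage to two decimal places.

Rearranging the constant-growth DDM: r = D₁/P₀ + g.
D₁ = 4.85 × (1 + 0.0653) = 5.1667.
r = 5.1667 / 40.93 + 0.0653 = 0.12623 + 0.0653 = 0.19153

19.15%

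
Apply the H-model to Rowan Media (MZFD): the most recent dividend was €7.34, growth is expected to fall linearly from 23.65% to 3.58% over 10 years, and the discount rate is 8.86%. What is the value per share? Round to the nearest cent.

H-model: P₀ = D₀[(1+g_L) + H(g_S−g_L)]/(r−g_L), with H = 10/2 = 5.
P₀ = 7.34 × [(1+0.0358) + 5×(0.2365−0.0358)] / (0.0886−0.0358)
   = 7.34 × 2.0393 / 0.0528 = 283.4936

€283.49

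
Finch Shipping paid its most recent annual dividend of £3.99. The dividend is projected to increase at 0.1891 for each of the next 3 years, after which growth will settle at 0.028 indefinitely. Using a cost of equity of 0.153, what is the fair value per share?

Two-stage DDM. Project D₁…D_3 at 0.1891, terminal growth 0.028, discount at r = 0.153.
D_1 = 4.7445
D_2 = 5.6417
D_3 = 6.7085
Terminal value at t=3: TV = D_4/(r−g) = 6.8964/(0.153−0.028) = 55.1710
P₀ = 4.7445/(1+0.153)^1 + 5.6417/(1+0.153)^2 + 6.7085/(1+0.153)^3 + 55.1710/(1+0.153)^3 = 48.7287

£48.73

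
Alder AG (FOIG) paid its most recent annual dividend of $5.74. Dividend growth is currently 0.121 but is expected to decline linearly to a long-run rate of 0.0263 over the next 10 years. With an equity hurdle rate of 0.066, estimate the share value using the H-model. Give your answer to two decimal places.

H-model: P₀ = D₀[(1+g_L) + H(g_S−g_L)]/(r−g_L), with H = 10/2 = 5.
P₀ = 5.74 × [(1+0.0263) + 5×(0.121−0.0263)] / (0.066−0.0263)
   = 5.74 × 1.4998 / 0.0397 = 216.8477

$216.85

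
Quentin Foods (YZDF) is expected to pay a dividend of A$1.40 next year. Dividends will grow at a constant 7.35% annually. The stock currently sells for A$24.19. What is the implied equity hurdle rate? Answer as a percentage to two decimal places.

13.14%

Rearranging the constant-growth DDM: r = D₁/P₀ + g.
r = 1.4000 / 24.19 + 0.0735 = 0.05788 + 0.0735 = 0.13138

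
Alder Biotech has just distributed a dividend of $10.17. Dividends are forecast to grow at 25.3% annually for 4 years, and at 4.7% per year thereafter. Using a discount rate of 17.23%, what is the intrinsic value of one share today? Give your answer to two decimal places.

Two-stage DDM. Project D₁…D_4 at 0.253, terminal growth 0.047, discount at r = 0.1723.
D_1 = 12.7430
D_2 = 15.9670
D_3 = 20.0066
D_4 = 25.0683
Terminal value at t=4: TV = D_5/(r−g) = 26.2465/(0.1723−0.047) = 209.4695
P₀ = 12.7430/(1+0.1723)^1 + 15.9670/(1+0.1723)^2 + 20.0066/(1+0.1723)^3 + 25.0683/(1+0.1723)^4 + 209.4695/(1+0.1723)^4 = 159.0884

$159.09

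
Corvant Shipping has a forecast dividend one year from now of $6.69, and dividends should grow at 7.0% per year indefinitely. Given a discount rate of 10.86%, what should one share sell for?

$173.32

Gordon growth model: P₀ = D₁/(r − g), with D₁ = 6.69 given directly.
P₀ = 6.6900 / (0.1086 − 0.07) = 6.6900 / 0.0386 = 173.3161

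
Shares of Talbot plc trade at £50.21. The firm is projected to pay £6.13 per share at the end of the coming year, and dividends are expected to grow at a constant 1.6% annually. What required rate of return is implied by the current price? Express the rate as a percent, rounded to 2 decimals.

13.81%

Rearranging the constant-growth DDM: r = D₁/P₀ + g.
r = 6.1300 / 50.21 + 0.016 = 0.12209 + 0.016 = 0.13809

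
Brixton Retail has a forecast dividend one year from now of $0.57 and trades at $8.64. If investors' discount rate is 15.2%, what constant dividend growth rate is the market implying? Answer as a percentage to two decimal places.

8.60%

From P₀ = D₁/(r − g), the implied growth is g = r − D₁/P₀.
g = 0.152 − 0.57/8.64 = 0.152 − 0.06597 = 0.08603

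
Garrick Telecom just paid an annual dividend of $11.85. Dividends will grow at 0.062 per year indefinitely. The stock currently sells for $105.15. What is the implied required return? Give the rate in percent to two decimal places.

Rearranging the constant-growth DDM: r = D₁/P₀ + g.
D₁ = 11.85 × (1 + 0.062) = 12.5847.
r = 12.5847 / 105.15 + 0.062 = 0.11968 + 0.062 = 0.18168

18.17%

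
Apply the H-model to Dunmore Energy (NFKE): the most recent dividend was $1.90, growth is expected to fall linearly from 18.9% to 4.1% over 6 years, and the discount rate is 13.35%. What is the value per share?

$30.50

H-model: P₀ = D₀[(1+g_L) + H(g_S−g_L)]/(r−g_L), with H = 6/2 = 3.
P₀ = 1.90 × [(1+0.041) + 3×(0.189−0.041)] / (0.1335−0.041)
   = 1.90 × 1.4850 / 0.0925 = 30.5027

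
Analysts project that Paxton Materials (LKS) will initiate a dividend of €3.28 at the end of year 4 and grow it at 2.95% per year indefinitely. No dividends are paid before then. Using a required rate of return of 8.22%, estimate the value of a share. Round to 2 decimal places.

Deferred-dividend DDM. At t=3 the remaining stream is a growing perpetuity with first payment D_4 = 3.28.
V_3 = D_4/(r−g) = 3.28/(0.0822−0.0295) = 62.2391
P₀ = V_3/(1+r)^3 = 62.2391/(1+0.0822)^3 = 49.1067

€49.11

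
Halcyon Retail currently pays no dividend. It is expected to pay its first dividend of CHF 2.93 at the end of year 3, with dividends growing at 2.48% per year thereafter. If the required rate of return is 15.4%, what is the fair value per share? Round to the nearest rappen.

CHF 17.03

Deferred-dividend DDM. At t=2 the remaining stream is a growing perpetuity with first payment D_3 = 2.93.
V_2 = D_3/(r−g) = 2.93/(0.154−0.0248) = 22.6780
P₀ = V_2/(1+r)^2 = 22.6780/(1+0.154)^2 = 17.0292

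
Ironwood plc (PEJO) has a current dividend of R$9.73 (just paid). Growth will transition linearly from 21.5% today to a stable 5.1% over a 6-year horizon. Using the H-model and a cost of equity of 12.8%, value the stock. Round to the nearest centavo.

H-model: P₀ = D₀[(1+g_L) + H(g_S−g_L)]/(r−g_L), with H = 6/2 = 3.
P₀ = 9.73 × [(1+0.051) + 3×(0.215−0.051)] / (0.128−0.051)
   = 9.73 × 1.5430 / 0.077 = 194.9791

R$194.98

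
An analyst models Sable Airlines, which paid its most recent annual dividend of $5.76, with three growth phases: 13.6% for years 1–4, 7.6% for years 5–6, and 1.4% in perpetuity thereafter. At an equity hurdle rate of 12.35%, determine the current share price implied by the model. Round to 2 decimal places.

Three-stage DDM. Project D₁…D_6; terminal Gordon value at t=6 with g = 0.014; discount at r = 0.1235.
D_1 = 6.5434
D_2 = 7.4333
D_3 = 8.4442
D_4 = 9.5926
D_5 = 10.3216
D_6 = 11.1061
TV_6 = 11.2616/(0.1235−0.014) = 102.8452
P₀ = Σ Dₜ/(1+r)ᵗ + TV_6/(1+r)^6 = 86.1147

$86.11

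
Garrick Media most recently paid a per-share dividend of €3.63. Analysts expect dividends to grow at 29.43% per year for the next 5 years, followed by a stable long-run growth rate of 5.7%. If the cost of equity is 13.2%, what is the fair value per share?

€127.59

Two-stage DDM. Project D₁…D_5 at 0.2943, terminal growth 0.057, discount at r = 0.132.
D_1 = 4.6983
D_2 = 6.0810
D_3 = 7.8707
D_4 = 10.1870
D_5 = 13.1850
Terminal value at t=5: TV = D_6/(r−g) = 13.9366/(0.132−0.057) = 185.8211
P₀ = 4.6983/(1+0.132)^1 + 6.0810/(1+0.132)^2 + 7.8707/(1+0.132)^3 + 10.1870/(1+0.132)^4 + 13.1850/(1+0.132)^5 + 185.8211/(1+0.132)^5 = 127.5875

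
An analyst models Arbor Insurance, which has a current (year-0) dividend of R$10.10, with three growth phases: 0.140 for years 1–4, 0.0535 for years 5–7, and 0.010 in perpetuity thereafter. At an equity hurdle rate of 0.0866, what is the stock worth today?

R$227.18

Three-stage DDM. Project D₁…D_7; terminal Gordon value at t=7 with g = 0.01; discount at r = 0.0866.
D_1 = 11.5140
D_2 = 13.1260
D_3 = 14.9636
D_4 = 17.0585
D_5 = 17.9711
D_6 = 18.9326
D_7 = 19.9455
TV_7 = 20.1449/(0.0866−0.01) = 262.9886
P₀ = Σ Dₜ/(1+r)ᵗ + TV_7/(1+r)^7 = 227.1766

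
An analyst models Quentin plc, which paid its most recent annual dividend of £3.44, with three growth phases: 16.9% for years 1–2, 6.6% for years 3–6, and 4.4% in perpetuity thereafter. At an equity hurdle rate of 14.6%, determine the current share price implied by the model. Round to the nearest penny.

Three-stage DDM. Project D₁…D_6; terminal Gordon value at t=6 with g = 0.044; discount at r = 0.146.
D_1 = 4.0214
D_2 = 4.7010
D_3 = 5.0112
D_4 = 5.3420
D_5 = 5.6945
D_6 = 6.0704
TV_6 = 6.3375/(0.146−0.044) = 62.1322
P₀ = Σ Dₜ/(1+r)ᵗ + TV_6/(1+r)^6 = 46.5050

£46.50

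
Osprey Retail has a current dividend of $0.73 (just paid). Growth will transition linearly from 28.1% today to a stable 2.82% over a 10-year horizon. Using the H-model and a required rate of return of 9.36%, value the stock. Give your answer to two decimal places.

$25.59

H-model: P₀ = D₀[(1+g_L) + H(g_S−g_L)]/(r−g_L), with H = 10/2 = 5.
P₀ = 0.73 × [(1+0.0282) + 5×(0.281−0.0282)] / (0.0936−0.0282)
   = 0.73 × 2.2922 / 0.0654 = 25.5857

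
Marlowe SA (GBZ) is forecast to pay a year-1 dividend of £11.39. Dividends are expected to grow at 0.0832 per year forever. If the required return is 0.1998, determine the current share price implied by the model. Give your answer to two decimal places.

£97.68

Gordon growth model: P₀ = D₁/(r − g), with D₁ = 11.39 given directly.
P₀ = 11.3900 / (0.1998 − 0.0832) = 11.3900 / 0.1166 = 97.6844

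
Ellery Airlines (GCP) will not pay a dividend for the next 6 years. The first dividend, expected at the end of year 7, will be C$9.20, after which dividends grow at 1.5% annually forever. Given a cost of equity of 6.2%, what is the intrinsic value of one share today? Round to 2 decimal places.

C$136.44

Deferred-dividend DDM. At t=6 the remaining stream is a growing perpetuity with first payment D_7 = 9.20.
V_6 = D_7/(r−g) = 9.20/(0.062−0.015) = 195.7447
P₀ = V_6/(1+r)^6 = 195.7447/(1+0.062)^6 = 136.4404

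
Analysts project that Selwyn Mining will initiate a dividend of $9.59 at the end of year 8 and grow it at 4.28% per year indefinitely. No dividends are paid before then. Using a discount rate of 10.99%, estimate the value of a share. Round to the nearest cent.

Deferred-dividend DDM. At t=7 the remaining stream is a growing perpetuity with first payment D_8 = 9.59.
V_7 = D_8/(r−g) = 9.59/(0.1099−0.0428) = 142.9210
P₀ = V_7/(1+r)^7 = 142.9210/(1+0.1099)^7 = 68.8825

$68.88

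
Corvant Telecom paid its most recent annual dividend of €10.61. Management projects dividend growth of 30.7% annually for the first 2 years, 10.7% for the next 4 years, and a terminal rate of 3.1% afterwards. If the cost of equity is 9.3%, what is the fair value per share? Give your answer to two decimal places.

€355.98

Three-stage DDM. Project D₁…D_6; terminal Gordon value at t=6 with g = 0.031; discount at r = 0.093.
D_1 = 13.8673
D_2 = 18.1245
D_3 = 20.0638
D_4 = 22.2107
D_5 = 24.5872
D_6 = 27.2181
TV_6 = 28.0618/(0.093−0.031) = 452.6099
P₀ = Σ Dₜ/(1+r)ᵗ + TV_6/(1+r)^6 = 355.9752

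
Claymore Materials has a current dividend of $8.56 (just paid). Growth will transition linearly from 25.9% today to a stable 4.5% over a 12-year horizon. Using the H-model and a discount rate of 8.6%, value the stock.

$486.25

H-model: P₀ = D₀[(1+g_L) + H(g_S−g_L)]/(r−g_L), with H = 12/2 = 6.
P₀ = 8.56 × [(1+0.045) + 6×(0.259−0.045)] / (0.086−0.045)
   = 8.56 × 2.3290 / 0.041 = 486.2498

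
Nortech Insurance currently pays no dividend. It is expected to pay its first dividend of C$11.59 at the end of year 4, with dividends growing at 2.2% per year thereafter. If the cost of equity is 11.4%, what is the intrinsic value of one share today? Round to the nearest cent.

C$91.13

Deferred-dividend DDM. At t=3 the remaining stream is a growing perpetuity with first payment D_4 = 11.59.
V_3 = D_4/(r−g) = 11.59/(0.114−0.022) = 125.9783
P₀ = V_3/(1+r)^3 = 125.9783/(1+0.114)^3 = 91.1255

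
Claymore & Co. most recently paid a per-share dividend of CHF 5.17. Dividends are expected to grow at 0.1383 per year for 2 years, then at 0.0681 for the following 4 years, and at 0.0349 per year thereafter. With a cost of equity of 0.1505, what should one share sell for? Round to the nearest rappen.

Three-stage DDM. Project D₁…D_6; terminal Gordon value at t=6 with g = 0.0349; discount at r = 0.1505.
D_1 = 5.8850
D_2 = 6.6989
D_3 = 7.1551
D_4 = 7.6424
D_5 = 8.1628
D_6 = 8.7187
TV_6 = 9.0230/(0.1505−0.0349) = 78.0535
P₀ = Σ Dₜ/(1+r)ᵗ + TV_6/(1+r)^6 = 60.7024

CHF 60.70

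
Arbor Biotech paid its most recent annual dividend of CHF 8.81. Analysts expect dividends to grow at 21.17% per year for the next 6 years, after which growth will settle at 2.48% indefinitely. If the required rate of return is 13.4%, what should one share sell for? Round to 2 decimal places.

Two-stage DDM. Project D₁…D_6 at 0.2117, terminal growth 0.0248, discount at r = 0.134.
D_1 = 10.6751
D_2 = 12.9350
D_3 = 15.6733
D_4 = 18.9914
D_5 = 23.0118
D_6 = 27.8835
Terminal value at t=6: TV = D_7/(r−g) = 28.5750/(0.134−0.0248) = 261.6755
P₀ = 10.6751/(1+0.134)^1 + 12.9350/(1+0.134)^2 + 15.6733/(1+0.134)^3 + 18.9914/(1+0.134)^4 + 23.0118/(1+0.134)^5 + 27.8835/(1+0.134)^6 + 261.6755/(1+0.134)^6 = 190.1385

CHF 190.14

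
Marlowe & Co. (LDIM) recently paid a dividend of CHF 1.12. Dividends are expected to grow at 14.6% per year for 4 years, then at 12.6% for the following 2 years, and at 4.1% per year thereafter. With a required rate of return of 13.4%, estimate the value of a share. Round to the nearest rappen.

CHF 19.80

Three-stage DDM. Project D₁…D_6; terminal Gordon value at t=6 with g = 0.041; discount at r = 0.134.
D_1 = 1.2835
D_2 = 1.4709
D_3 = 1.6857
D_4 = 1.9318
D_5 = 2.1752
D_6 = 2.4493
TV_6 = 2.5497/(0.134−0.041) = 27.4158
P₀ = Σ Dₜ/(1+r)ᵗ + TV_6/(1+r)^6 = 19.8035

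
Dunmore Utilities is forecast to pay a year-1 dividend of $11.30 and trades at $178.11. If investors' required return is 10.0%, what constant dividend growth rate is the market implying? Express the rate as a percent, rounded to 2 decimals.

From P₀ = D₁/(r − g), the implied growth is g = r − D₁/P₀.
g = 0.1 − 11.30/178.11 = 0.1 − 0.06344 = 0.03656

3.66%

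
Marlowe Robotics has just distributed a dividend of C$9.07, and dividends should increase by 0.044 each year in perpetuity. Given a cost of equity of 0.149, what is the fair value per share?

C$90.18

Gordon growth model: P₀ = D₁/(r − g). D₁ = 9.07 × (1 + 0.044) = 9.4691.
P₀ = 9.4691 / (0.149 − 0.044) = 9.4691 / 0.105 = 90.1817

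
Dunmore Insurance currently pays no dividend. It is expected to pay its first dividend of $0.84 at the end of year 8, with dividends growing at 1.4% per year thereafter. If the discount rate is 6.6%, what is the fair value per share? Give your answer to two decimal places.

$10.33

Deferred-dividend DDM. At t=7 the remaining stream is a growing perpetuity with first payment D_8 = 0.84.
V_7 = D_8/(r−g) = 0.84/(0.066−0.014) = 16.1538
P₀ = V_7/(1+r)^7 = 16.1538/(1+0.066)^7 = 10.3270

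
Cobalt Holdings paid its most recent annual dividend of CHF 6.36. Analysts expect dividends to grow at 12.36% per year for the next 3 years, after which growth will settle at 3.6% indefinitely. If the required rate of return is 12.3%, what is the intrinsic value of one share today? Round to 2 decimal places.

Two-stage DDM. Project D₁…D_3 at 0.1236, terminal growth 0.036, discount at r = 0.123.
D_1 = 7.1461
D_2 = 8.0294
D_3 = 9.0218
Terminal value at t=3: TV = D_4/(r−g) = 9.3466/(0.123−0.036) = 107.4318
P₀ = 7.1461/(1+0.123)^1 + 8.0294/(1+0.123)^2 + 9.0218/(1+0.123)^3 + 107.4318/(1+0.123)^3 = 94.9570

CHF 94.96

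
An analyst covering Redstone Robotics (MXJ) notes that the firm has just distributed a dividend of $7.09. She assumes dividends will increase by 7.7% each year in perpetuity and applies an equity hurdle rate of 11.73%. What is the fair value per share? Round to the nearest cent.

Gordon growth model: P₀ = D₁/(r − g). D₁ = 7.09 × (1 + 0.077) = 7.6359.
P₀ = 7.6359 / (0.1173 − 0.077) = 7.6359 / 0.0403 = 189.4772

$189.48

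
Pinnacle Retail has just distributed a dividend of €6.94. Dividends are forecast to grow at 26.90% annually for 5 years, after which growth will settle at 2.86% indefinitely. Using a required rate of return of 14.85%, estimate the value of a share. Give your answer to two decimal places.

Two-stage DDM. Project D₁…D_5 at 0.269, terminal growth 0.0286, discount at r = 0.1485.
D_1 = 8.8069
D_2 = 11.1759
D_3 = 14.1822
D_4 = 17.9972
D_5 = 22.8385
Terminal value at t=5: TV = D_6/(r−g) = 23.4917/(0.1485−0.0286) = 195.9273
P₀ = 8.8069/(1+0.1485)^1 + 11.1759/(1+0.1485)^2 + 14.1822/(1+0.1485)^3 + 17.9972/(1+0.1485)^4 + 22.8385/(1+0.1485)^5 + 195.9273/(1+0.1485)^5 = 145.3237

€145.32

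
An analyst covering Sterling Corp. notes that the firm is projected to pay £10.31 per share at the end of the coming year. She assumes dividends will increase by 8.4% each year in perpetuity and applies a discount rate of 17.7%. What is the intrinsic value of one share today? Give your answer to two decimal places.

Gordon growth model: P₀ = D₁/(r − g), with D₁ = 10.31 given directly.
P₀ = 10.3100 / (0.177 − 0.084) = 10.3100 / 0.093 = 110.8602

£110.86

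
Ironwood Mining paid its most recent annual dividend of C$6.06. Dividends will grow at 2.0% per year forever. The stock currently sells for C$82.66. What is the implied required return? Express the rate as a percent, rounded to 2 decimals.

9.48%

Rearranging the constant-growth DDM: r = D₁/P₀ + g.
D₁ = 6.06 × (1 + 0.02) = 6.1812.
r = 6.1812 / 82.66 + 0.02 = 0.07478 + 0.02 = 0.09478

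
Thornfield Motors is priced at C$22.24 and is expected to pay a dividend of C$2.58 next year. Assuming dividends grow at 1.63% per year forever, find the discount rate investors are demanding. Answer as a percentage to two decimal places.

13.23%

Rearranging the constant-growth DDM: r = D₁/P₀ + g.
r = 2.5800 / 22.24 + 0.0163 = 0.11601 + 0.0163 = 0.13231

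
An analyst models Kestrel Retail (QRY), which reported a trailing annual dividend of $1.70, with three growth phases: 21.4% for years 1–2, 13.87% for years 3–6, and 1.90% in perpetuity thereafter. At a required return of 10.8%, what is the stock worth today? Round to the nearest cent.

$38.71

Three-stage DDM. Project D₁…D_6; terminal Gordon value at t=6 with g = 0.019; discount at r = 0.108.
D_1 = 2.0638
D_2 = 2.5055
D_3 = 2.8530
D_4 = 3.2487
D_5 = 3.6993
D_6 = 4.2123
TV_6 = 4.2924/(0.108−0.019) = 48.2289
P₀ = Σ Dₜ/(1+r)ᵗ + TV_6/(1+r)^6 = 38.7138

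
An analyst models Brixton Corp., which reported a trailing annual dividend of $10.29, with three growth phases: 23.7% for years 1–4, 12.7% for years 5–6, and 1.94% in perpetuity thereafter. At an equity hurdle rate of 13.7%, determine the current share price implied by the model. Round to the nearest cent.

$202.27

Three-stage DDM. Project D₁…D_6; terminal Gordon value at t=6 with g = 0.0194; discount at r = 0.137.
D_1 = 12.7287
D_2 = 15.7454
D_3 = 19.4771
D_4 = 24.0932
D_5 = 27.1530
D_6 = 30.6015
TV_6 = 31.1951/(0.137−0.0194) = 265.2646
P₀ = Σ Dₜ/(1+r)ᵗ + TV_6/(1+r)^6 = 202.2718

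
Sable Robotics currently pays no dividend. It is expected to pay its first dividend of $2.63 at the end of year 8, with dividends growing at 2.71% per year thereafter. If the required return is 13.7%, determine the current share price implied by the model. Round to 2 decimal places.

Deferred-dividend DDM. At t=7 the remaining stream is a growing perpetuity with first payment D_8 = 2.63.
V_7 = D_8/(r−g) = 2.63/(0.137−0.0271) = 23.9308
P₀ = V_7/(1+r)^7 = 23.9308/(1+0.137)^7 = 9.7417

$9.74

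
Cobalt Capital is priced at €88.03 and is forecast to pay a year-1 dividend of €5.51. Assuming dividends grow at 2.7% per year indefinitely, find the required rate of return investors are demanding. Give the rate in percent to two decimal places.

Rearranging the constant-growth DDM: r = D₁/P₀ + g.
r = 5.5100 / 88.03 + 0.027 = 0.06259 + 0.027 = 0.08959

8.96%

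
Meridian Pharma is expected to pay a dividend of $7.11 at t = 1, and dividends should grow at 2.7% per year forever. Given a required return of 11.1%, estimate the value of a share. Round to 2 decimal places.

Gordon growth model: P₀ = D₁/(r − g), with D₁ = 7.11 given directly.
P₀ = 7.1100 / (0.111 − 0.027) = 7.1100 / 0.084 = 84.6429

$84.64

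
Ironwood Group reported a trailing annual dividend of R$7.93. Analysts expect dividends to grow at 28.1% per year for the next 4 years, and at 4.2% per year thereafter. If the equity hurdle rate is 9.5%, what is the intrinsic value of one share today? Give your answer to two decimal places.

Two-stage DDM. Project D₁…D_4 at 0.281, terminal growth 0.042, discount at r = 0.095.
D_1 = 10.1583
D_2 = 13.0128
D_3 = 16.6694
D_4 = 21.3535
Terminal value at t=4: TV = D_5/(r−g) = 22.2504/(0.095−0.042) = 419.8185
P₀ = 10.1583/(1+0.095)^1 + 13.0128/(1+0.095)^2 + 16.6694/(1+0.095)^3 + 21.3535/(1+0.095)^4 + 419.8185/(1+0.095)^4 = 339.6941

R$339.69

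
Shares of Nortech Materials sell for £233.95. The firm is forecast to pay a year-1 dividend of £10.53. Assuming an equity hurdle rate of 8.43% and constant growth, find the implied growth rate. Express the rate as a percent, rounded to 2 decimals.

From P₀ = D₁/(r − g), the implied growth is g = r − D₁/P₀.
g = 0.0843 − 10.53/233.95 = 0.0843 − 0.04501 = 0.03929

3.93%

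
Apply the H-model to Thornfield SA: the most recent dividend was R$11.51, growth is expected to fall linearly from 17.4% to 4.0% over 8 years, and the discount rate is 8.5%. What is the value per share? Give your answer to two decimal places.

R$403.11

H-model: P₀ = D₀[(1+g_L) + H(g_S−g_L)]/(r−g_L), with H = 8/2 = 4.
P₀ = 11.51 × [(1+0.04) + 4×(0.174−0.04)] / (0.085−0.04)
   = 11.51 × 1.5760 / 0.045 = 403.1058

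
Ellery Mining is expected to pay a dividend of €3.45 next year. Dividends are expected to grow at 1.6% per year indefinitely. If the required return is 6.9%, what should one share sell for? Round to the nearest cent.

€65.09

Gordon growth model: P₀ = D₁/(r − g), with D₁ = 3.45 given directly.
P₀ = 3.4500 / (0.069 − 0.016) = 3.4500 / 0.053 = 65.0943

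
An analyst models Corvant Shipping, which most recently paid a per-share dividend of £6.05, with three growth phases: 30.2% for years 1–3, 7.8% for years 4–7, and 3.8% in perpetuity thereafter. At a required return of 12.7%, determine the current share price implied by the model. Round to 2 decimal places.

£148.90

Three-stage DDM. Project D₁…D_7; terminal Gordon value at t=7 with g = 0.038; discount at r = 0.127.
D_1 = 7.8771
D_2 = 10.2560
D_3 = 13.3533
D_4 = 14.3948
D_5 = 15.5176
D_6 = 16.7280
D_7 = 18.0328
TV_7 = 18.7181/(0.127−0.038) = 210.3152
P₀ = Σ Dₜ/(1+r)ᵗ + TV_7/(1+r)^7 = 148.8997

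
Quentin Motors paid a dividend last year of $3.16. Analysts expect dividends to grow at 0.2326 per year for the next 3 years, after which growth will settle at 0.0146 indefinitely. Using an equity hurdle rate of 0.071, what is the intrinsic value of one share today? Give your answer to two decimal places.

Two-stage DDM. Project D₁…D_3 at 0.2326, terminal growth 0.0146, discount at r = 0.071.
D_1 = 3.8950
D_2 = 4.8010
D_3 = 5.9177
Terminal value at t=3: TV = D_4/(r−g) = 6.0041/(0.071−0.0146) = 106.4558
P₀ = 3.8950/(1+0.071)^1 + 4.8010/(1+0.071)^2 + 5.9177/(1+0.071)^3 + 106.4558/(1+0.071)^3 = 99.2959

$99.30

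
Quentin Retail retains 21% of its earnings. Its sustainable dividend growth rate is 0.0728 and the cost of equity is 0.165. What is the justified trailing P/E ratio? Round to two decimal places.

9.19

Payout ratio b = 1 − 0.21 = 0.79.
Justified trailing P/E = b(1+g)/(r−g) = 0.79×(1+0.0728)/(0.165−0.0728) = 9.1921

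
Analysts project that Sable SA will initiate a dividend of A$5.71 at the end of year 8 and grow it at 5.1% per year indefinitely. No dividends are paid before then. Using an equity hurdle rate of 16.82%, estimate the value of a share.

A$16.41

Deferred-dividend DDM. At t=7 the remaining stream is a growing perpetuity with first payment D_8 = 5.71.
V_7 = D_8/(r−g) = 5.71/(0.1682−0.051) = 48.7201
P₀ = V_7/(1+r)^7 = 48.7201/(1+0.1682)^7 = 16.4092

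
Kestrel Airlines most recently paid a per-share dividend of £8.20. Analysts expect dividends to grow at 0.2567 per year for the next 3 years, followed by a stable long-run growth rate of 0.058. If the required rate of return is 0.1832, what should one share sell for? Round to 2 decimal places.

Two-stage DDM. Project D₁…D_3 at 0.2567, terminal growth 0.058, discount at r = 0.1832.
D_1 = 10.3049
D_2 = 12.9502
D_3 = 16.2745
Terminal value at t=3: TV = D_4/(r−g) = 17.2185/(0.1832−0.058) = 137.5277
P₀ = 10.3049/(1+0.1832)^1 + 12.9502/(1+0.1832)^2 + 16.2745/(1+0.1832)^3 + 137.5277/(1+0.1832)^3 = 110.8111

£110.81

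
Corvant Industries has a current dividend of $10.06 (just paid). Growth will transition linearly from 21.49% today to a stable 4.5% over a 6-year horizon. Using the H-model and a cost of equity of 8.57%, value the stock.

$384.28

H-model: P₀ = D₀[(1+g_L) + H(g_S−g_L)]/(r−g_L), with H = 6/2 = 3.
P₀ = 10.06 × [(1+0.045) + 3×(0.2149−0.045)] / (0.0857−0.045)
   = 10.06 × 1.5547 / 0.0407 = 384.2821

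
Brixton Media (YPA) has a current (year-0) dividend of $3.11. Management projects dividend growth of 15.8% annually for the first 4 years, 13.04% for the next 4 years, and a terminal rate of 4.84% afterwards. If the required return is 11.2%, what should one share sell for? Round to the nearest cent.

Three-stage DDM. Project D₁…D_8; terminal Gordon value at t=8 with g = 0.0484; discount at r = 0.112.
D_1 = 3.6014
D_2 = 4.1704
D_3 = 4.8293
D_4 = 5.5924
D_5 = 6.3216
D_6 = 7.1459
D_7 = 8.0778
D_8 = 9.1311
TV_8 = 9.5730/(0.112−0.0484) = 150.5196
P₀ = Σ Dₜ/(1+r)ᵗ + TV_8/(1+r)^8 = 93.4064

$93.41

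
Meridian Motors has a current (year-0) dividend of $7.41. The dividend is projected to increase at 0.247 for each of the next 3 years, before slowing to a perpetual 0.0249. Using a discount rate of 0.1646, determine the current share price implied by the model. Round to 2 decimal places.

$92.26

Two-stage DDM. Project D₁…D_3 at 0.247, terminal growth 0.0249, discount at r = 0.1646.
D_1 = 9.2403
D_2 = 11.5226
D_3 = 14.3687
Terminal value at t=3: TV = D_4/(r−g) = 14.7265/(0.1646−0.0249) = 105.4151
P₀ = 9.2403/(1+0.1646)^1 + 11.5226/(1+0.1646)^2 + 14.3687/(1+0.1646)^3 + 105.4151/(1+0.1646)^3 = 92.2646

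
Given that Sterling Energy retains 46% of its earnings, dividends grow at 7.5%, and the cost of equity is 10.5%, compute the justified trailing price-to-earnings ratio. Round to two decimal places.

Payout ratio b = 1 − 0.46 = 0.54.
Justified trailing P/E = b(1+g)/(r−g) = 0.54×(1+0.075)/(0.105−0.075) = 19.3500

19.35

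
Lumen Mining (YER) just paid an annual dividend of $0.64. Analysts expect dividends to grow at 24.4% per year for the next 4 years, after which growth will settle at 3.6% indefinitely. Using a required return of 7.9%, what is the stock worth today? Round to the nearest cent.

Two-stage DDM. Project D₁…D_4 at 0.244, terminal growth 0.036, discount at r = 0.079.
D_1 = 0.7962
D_2 = 0.9904
D_3 = 1.2321
D_4 = 1.5327
Terminal value at t=4: TV = D_5/(r−g) = 1.5879/(0.079−0.036) = 36.9277
P₀ = 0.7962/(1+0.079)^1 + 0.9904/(1+0.079)^2 + 1.2321/(1+0.079)^3 + 1.5327/(1+0.079)^4 + 36.9277/(1+0.079)^4 = 30.9439

$30.94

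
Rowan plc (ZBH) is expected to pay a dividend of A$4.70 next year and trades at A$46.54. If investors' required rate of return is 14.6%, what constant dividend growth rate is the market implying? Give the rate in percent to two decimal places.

4.50%

From P₀ = D₁/(r − g), the implied growth is g = r − D₁/P₀.
g = 0.146 − 4.70/46.54 = 0.146 − 0.10099 = 0.04501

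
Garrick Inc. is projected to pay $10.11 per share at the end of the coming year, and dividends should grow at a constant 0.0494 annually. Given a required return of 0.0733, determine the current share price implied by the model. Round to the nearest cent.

Gordon growth model: P₀ = D₁/(r − g), with D₁ = 10.11 given directly.
P₀ = 10.1100 / (0.0733 − 0.0494) = 10.1100 / 0.0239 = 423.0126

$423.01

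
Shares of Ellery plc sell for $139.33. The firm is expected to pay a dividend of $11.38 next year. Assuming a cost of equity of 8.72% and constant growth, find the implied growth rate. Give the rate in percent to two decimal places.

From P₀ = D₁/(r − g), the implied growth is g = r − D₁/P₀.
g = 0.0872 − 11.38/139.33 = 0.0872 − 0.08168 = 0.00552

0.55%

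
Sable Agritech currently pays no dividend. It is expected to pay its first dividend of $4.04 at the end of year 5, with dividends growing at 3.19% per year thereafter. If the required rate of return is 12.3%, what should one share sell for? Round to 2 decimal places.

Deferred-dividend DDM. At t=4 the remaining stream is a growing perpetuity with first payment D_5 = 4.04.
V_4 = D_5/(r−g) = 4.04/(0.123−0.0319) = 44.3469
P₀ = V_4/(1+r)^4 = 44.3469/(1+0.123)^4 = 27.8833

$27.88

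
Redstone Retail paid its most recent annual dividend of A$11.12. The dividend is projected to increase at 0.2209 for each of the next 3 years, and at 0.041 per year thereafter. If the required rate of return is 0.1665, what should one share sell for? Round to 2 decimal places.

A$142.32

Two-stage DDM. Project D₁…D_3 at 0.2209, terminal growth 0.041, discount at r = 0.1665.
D_1 = 13.5764
D_2 = 16.5754
D_3 = 20.2370
Terminal value at t=3: TV = D_4/(r−g) = 21.0667/(0.1665−0.041) = 167.8619
P₀ = 13.5764/(1+0.1665)^1 + 16.5754/(1+0.1665)^2 + 20.2370/(1+0.1665)^3 + 167.8619/(1+0.1665)^3 = 142.3236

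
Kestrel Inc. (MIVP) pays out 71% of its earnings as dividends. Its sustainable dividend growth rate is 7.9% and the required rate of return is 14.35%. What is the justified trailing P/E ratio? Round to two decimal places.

11.88

Justified trailing P/E = b(1+g)/(r−g) = 0.71×(1+0.079)/(0.1435−0.079) = 11.8774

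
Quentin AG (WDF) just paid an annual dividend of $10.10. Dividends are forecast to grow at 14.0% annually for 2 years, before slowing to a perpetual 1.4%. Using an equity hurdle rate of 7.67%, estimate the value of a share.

$205.13

Two-stage DDM. Project D₁…D_2 at 0.14, terminal growth 0.014, discount at r = 0.0767.
D_1 = 11.5140
D_2 = 13.1260
Terminal value at t=2: TV = D_3/(r−g) = 13.3097/(0.0767−0.014) = 212.2763
P₀ = 11.5140/(1+0.0767)^1 + 13.1260/(1+0.0767)^2 + 212.2763/(1+0.0767)^2 = 205.1263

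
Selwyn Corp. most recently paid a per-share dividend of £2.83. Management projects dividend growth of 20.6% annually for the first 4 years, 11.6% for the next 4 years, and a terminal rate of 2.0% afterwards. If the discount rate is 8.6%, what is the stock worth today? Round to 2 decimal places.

£107.42

Three-stage DDM. Project D₁…D_8; terminal Gordon value at t=8 with g = 0.02; discount at r = 0.086.
D_1 = 3.4130
D_2 = 4.1161
D_3 = 4.9640
D_4 = 5.9865
D_5 = 6.6810
D_6 = 7.4560
D_7 = 8.3209
D_8 = 9.2861
TV_8 = 9.4718/(0.086−0.02) = 143.5122
P₀ = Σ Dₜ/(1+r)ᵗ + TV_8/(1+r)^8 = 107.4234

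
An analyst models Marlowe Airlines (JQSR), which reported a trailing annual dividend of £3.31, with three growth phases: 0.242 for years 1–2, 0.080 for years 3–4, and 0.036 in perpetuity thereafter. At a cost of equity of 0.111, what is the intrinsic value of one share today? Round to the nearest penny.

£69.76

Three-stage DDM. Project D₁…D_4; terminal Gordon value at t=4 with g = 0.036; discount at r = 0.111.
D_1 = 4.1110
D_2 = 5.1059
D_3 = 5.5144
D_4 = 5.9555
TV_4 = 6.1699/(0.111−0.036) = 82.2654
P₀ = Σ Dₜ/(1+r)ᵗ + TV_4/(1+r)^4 = 69.7629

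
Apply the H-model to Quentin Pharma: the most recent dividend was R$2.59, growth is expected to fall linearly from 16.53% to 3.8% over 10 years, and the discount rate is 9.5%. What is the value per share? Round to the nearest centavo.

R$76.09

H-model: P₀ = D₀[(1+g_L) + H(g_S−g_L)]/(r−g_L), with H = 10/2 = 5.
P₀ = 2.59 × [(1+0.038) + 5×(0.1653−0.038)] / (0.095−0.038)
   = 2.59 × 1.6745 / 0.057 = 76.0869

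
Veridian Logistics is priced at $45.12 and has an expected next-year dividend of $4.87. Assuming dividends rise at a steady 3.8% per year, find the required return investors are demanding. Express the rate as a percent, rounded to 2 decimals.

Rearranging the constant-growth DDM: r = D₁/P₀ + g.
r = 4.8700 / 45.12 + 0.038 = 0.10793 + 0.038 = 0.14593

14.59%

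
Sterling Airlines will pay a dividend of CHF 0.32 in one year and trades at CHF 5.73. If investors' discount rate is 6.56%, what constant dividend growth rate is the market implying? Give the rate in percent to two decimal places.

From P₀ = D₁/(r − g), the implied growth is g = r − D₁/P₀.
g = 0.0656 − 0.32/5.73 = 0.0656 − 0.05585 = 0.00975

0.98%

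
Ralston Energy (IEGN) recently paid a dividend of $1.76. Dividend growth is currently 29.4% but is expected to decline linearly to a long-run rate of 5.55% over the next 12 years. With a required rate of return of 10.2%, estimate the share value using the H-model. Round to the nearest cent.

H-model: P₀ = D₀[(1+g_L) + H(g_S−g_L)]/(r−g_L), with H = 12/2 = 6.
P₀ = 1.76 × [(1+0.0555) + 6×(0.294−0.0555)] / (0.102−0.0555)
   = 1.76 × 2.4865 / 0.0465 = 94.1127

$94.11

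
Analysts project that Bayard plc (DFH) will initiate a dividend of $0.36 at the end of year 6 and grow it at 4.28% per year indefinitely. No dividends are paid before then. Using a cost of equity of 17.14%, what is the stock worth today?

Deferred-dividend DDM. At t=5 the remaining stream is a growing perpetuity with first payment D_6 = 0.36.
V_5 = D_6/(r−g) = 0.36/(0.1714−0.0428) = 2.7994
P₀ = V_5/(1+r)^5 = 2.7994/(1+0.1714)^5 = 1.2692

$1.27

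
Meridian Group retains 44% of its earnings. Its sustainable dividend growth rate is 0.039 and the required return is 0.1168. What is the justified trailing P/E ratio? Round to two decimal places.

Payout ratio b = 1 − 0.44 = 0.56.
Justified trailing P/E = b(1+g)/(r−g) = 0.56×(1+0.039)/(0.1168−0.039) = 7.4787

7.48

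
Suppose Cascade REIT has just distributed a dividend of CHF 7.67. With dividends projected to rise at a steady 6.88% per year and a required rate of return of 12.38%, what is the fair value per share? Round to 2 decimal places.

Gordon growth model: P₀ = D₁/(r − g). D₁ = 7.67 × (1 + 0.0688) = 8.1977.
P₀ = 8.1977 / (0.1238 − 0.0688) = 8.1977 / 0.055 = 149.0490

CHF 149.05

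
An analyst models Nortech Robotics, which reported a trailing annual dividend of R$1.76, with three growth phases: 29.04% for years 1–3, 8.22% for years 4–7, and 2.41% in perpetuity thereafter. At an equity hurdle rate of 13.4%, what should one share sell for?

R$36.16

Three-stage DDM. Project D₁…D_7; terminal Gordon value at t=7 with g = 0.0241; discount at r = 0.134.
D_1 = 2.2711
D_2 = 2.9306
D_3 = 3.7817
D_4 = 4.0925
D_5 = 4.4290
D_6 = 4.7930
D_7 = 5.1870
TV_7 = 5.3120/(0.134−0.0241) = 48.3349
P₀ = Σ Dₜ/(1+r)ᵗ + TV_7/(1+r)^7 = 36.1596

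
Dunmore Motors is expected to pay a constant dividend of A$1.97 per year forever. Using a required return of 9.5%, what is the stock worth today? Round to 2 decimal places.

Zero-growth DDM (perpetuity): P₀ = D/r = 1.97 / 0.095 = 20.7368

A$20.74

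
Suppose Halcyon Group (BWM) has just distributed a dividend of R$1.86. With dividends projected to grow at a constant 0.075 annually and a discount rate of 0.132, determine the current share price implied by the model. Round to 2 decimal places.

R$35.08

Gordon growth model: P₀ = D₁/(r − g). D₁ = 1.86 × (1 + 0.075) = 1.9995.
P₀ = 1.9995 / (0.132 − 0.075) = 1.9995 / 0.057 = 35.0789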